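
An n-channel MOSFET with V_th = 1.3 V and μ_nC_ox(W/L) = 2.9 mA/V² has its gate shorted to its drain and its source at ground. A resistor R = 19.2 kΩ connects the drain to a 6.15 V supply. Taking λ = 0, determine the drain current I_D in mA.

With gate tied to drain, V_GS = V_DS ≥ V_GS − V_th, so the device is in saturation.
KCL at the drain: ½ k_n (V_GS − V_th)² = (V_DD − V_GS)/R.
Let x = V_GS − 1.3. Then 27.8 x² + x − 4.85 = 0, giving x = 0.4 V (positive root), so V_GS = 1.7 V.
I_D = (V_DD − V_GS)/R = (6.15 − 1.7) / 19.2 = 0.232 mA.

I_D = 0.232 mA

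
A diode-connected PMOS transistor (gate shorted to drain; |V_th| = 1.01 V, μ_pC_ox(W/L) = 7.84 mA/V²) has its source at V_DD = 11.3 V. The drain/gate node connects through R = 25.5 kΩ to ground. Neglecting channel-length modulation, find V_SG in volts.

V_SG = 1.33 V

With gate tied to drain, V_SG = V_SD ≥ V_SG − |V_th|, so the device is in saturation.
KCL at the drain: ½ k_p (V_SG − |V_th|)² = (V_DD − V_SG)/R.
Let x = V_SG − 1.01. Then 100 x² + x − 10.29 = 0, giving x = 0.316 V (positive root), so V_SG = 1.33 V.
I_D = (V_DD − V_SG)/R = (11.3 − 1.33) / 25.5 = 0.391 mA.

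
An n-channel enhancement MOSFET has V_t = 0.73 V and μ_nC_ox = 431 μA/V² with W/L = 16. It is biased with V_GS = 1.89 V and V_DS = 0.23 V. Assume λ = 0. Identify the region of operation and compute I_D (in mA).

k_n = μ_nC_ox · (W/L) = 6.896 mA/V².
V_ov = V_GS − V_t = 1.89 − 0.73 = 1.16 V.
Since V_DS = 0.23 V < V_ov = 1.16 V, the device is in the triode region.
I_D = k_n [V_ov · V_DS − ½ V_DS²] = 6.896 × [1.16 × 0.23 − 0.5 × 0.23²] = 1.66 mA.

Triode; I_D = 1.66 mA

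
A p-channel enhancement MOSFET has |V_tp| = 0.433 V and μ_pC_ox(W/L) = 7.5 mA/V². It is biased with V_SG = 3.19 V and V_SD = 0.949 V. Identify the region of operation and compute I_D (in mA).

Triode; I_D = 16.2 mA

V_ov = V_SG − |V_tp| = 3.19 − 0.433 = 2.76 V.
Since V_SD = 0.949 V < V_ov = 2.76 V, the device is in the triode region.
I_D = k_p [V_ov · V_SD − ½ V_SD²] = 7.5 × [2.76 × 0.949 − 0.5 × 0.949²] = 16.2 mA.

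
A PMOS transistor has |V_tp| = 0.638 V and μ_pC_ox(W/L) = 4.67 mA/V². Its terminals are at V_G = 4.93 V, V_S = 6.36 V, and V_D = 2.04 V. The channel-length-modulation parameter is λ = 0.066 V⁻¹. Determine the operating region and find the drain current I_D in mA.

Saturation; I_D = 1.88 mA

V_SG = V_S − V_G = 6.36 − 4.93 = 1.43 V; V_SD = V_S − V_D = 6.36 − 2.04 = 4.32 V.
V_ov = V_SG − |V_tp| = 1.43 − 0.638 = 0.792 V.
Since V_SD = 4.32 V ≥ V_ov = 0.792 V, the device is in saturation.
I_D = ½ k_p V_ov² (1 + λ V_SD) = 0.5 × 4.67 × 0.792² × (1 + 0.066 × 4.32) = 1.88 mA.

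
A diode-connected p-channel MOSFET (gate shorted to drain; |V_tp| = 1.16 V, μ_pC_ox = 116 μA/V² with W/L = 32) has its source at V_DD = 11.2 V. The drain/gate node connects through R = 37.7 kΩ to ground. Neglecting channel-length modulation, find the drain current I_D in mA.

I_D = 0.256 mA

With gate tied to drain, V_SG = V_SD ≥ V_SG − |V_tp|, so the device is in saturation.
k_p = μ_pC_ox · (W/L) = 3.712 mA/V².
KCL at the drain: ½ k_p (V_SG − |V_tp|)² = (V_DD − V_SG)/R.
Let x = V_SG − 1.16. Then 70 x² + x − 10.04 = 0, giving x = 0.372 V (positive root), so V_SG = 1.53 V.
I_D = (V_DD − V_SG)/R = (11.2 − 1.53) / 37.7 = 0.256 mA.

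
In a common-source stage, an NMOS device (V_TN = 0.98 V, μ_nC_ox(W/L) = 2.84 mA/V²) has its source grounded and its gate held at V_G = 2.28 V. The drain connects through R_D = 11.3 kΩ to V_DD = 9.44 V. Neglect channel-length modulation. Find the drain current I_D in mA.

V_GS = V_G = 2.28 V, so V_ov = 2.28 − 0.98 = 1.3 V.
Assume saturation: I_D = ½ k_n V_ov² = 0.5 × 2.84 × 1.3² = 2.4 mA, giving V_DS = V_DD − I_D R_D = 9.44 − 2.4 × 11.3 = -17.7 V.
But -17.7 V < V_ov = 1.3 V, so the device is actually in triode.
In triode I_D = k_n[V_ov V_DS − ½ V_DS²] and I_D = (V_DD − V_DS)/R_D. Equating: 16 V_DS² − 42.72 V_DS + 9.44 = 0, giving V_DS = 0.243 V (the root below V_ov).
I_D = (9.44 − 0.243) / 11.3 = 0.814 mA.

I_D = 0.814 mA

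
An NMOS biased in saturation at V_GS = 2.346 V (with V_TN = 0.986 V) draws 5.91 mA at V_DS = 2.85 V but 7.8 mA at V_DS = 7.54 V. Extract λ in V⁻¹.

λ = 0.0846 V⁻¹

With V_GS fixed, I_D ∝ (1 + λ V_DS) in saturation, so I_D2/I_D1 = (1 + λ V_DS2)/(1 + λ V_DS1).
7.8/5.91 = 1.32 = (1 + 7.54 λ)/(1 + 2.85 λ).
Solving: λ (I_D1 V_DS2 − I_D2 V_DS1) = I_D2 − I_D1, so λ = (7.8 − 5.91) / (5.91 × 7.54 − 7.8 × 2.85) = 1.89 / 22.3 = 0.0846 V⁻¹.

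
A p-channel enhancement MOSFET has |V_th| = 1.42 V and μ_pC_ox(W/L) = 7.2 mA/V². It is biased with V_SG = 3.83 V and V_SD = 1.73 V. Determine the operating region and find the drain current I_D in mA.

V_ov = V_SG − |V_th| = 3.83 − 1.42 = 2.41 V.
Since V_SD = 1.73 V < V_ov = 2.41 V, the device is in the triode region.
I_D = k_p [V_ov · V_SD − ½ V_SD²] = 7.2 × [2.41 × 1.73 − 0.5 × 1.73²] = 19.2 mA.

Triode; I_D = 19.2 mA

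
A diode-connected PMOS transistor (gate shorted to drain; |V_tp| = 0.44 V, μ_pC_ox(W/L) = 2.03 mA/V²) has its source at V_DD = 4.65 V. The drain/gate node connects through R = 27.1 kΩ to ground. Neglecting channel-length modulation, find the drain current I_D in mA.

I_D = 0.142 mA

With gate tied to drain, V_SG = V_SD ≥ V_SG − |V_tp|, so the device is in saturation.
KCL at the drain: ½ k_p (V_SG − |V_tp|)² = (V_DD − V_SG)/R.
Let x = V_SG − 0.44. Then 27.5 x² + x − 4.21 = 0, giving x = 0.373 V (positive root), so V_SG = 0.813 V.
I_D = (V_DD − V_SG)/R = (4.65 − 0.813) / 27.1 = 0.142 mA.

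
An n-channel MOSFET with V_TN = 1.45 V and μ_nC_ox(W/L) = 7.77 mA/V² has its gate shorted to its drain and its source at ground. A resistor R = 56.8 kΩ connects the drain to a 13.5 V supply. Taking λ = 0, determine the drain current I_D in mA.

I_D = 0.208 mA

With gate tied to drain, V_GS = V_DS ≥ V_GS − V_TN, so the device is in saturation.
KCL at the drain: ½ k_n (V_GS − V_TN)² = (V_DD − V_GS)/R.
Let x = V_GS − 1.45. Then 221 x² + x − 12.05 = 0, giving x = 0.231 V (positive root), so V_GS = 1.68 V.
I_D = (V_DD − V_GS)/R = (13.5 − 1.68) / 56.8 = 0.208 mA.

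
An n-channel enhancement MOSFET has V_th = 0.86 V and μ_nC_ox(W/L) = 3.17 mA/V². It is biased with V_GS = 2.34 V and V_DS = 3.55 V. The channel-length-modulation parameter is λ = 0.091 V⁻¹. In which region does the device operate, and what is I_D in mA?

V_ov = V_GS − V_th = 2.34 − 0.86 = 1.48 V.
Since V_DS = 3.55 V ≥ V_ov = 1.48 V, the device is in saturation.
I_D = ½ k_n V_ov² (1 + λ V_DS) = 0.5 × 3.17 × 1.48² × (1 + 0.091 × 3.55) = 4.59 mA.

Saturation; I_D = 4.59 mA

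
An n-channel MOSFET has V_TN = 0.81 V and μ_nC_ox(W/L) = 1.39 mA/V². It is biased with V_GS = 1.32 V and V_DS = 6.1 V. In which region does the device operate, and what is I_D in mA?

Saturation; I_D = 0.181 mA

V_ov = V_GS − V_TN = 1.32 − 0.81 = 0.51 V.
Since V_DS = 6.1 V ≥ V_ov = 0.51 V, the device is in saturation.
I_D = ½ k_n V_ov² = 0.5 × 1.39 × 0.51² = 0.181 mA.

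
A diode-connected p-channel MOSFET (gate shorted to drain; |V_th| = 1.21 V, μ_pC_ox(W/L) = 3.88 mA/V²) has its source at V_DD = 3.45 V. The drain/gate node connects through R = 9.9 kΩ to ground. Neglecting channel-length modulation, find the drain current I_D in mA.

I_D = 0.194 mA

With gate tied to drain, V_SG = V_SD ≥ V_SG − |V_th|, so the device is in saturation.
KCL at the drain: ½ k_p (V_SG − |V_th|)² = (V_DD − V_SG)/R.
Let x = V_SG − 1.21. Then 19.2 x² + x − 2.24 = 0, giving x = 0.316 V (positive root), so V_SG = 1.53 V.
I_D = (V_DD − V_SG)/R = (3.45 − 1.53) / 9.9 = 0.194 mA.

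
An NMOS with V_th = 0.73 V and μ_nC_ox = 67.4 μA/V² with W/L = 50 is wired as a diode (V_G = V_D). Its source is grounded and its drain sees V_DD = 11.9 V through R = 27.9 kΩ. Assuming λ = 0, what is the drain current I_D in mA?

With gate tied to drain, V_GS = V_DS ≥ V_GS − V_th, so the device is in saturation.
k_n = μ_nC_ox · (W/L) = 3.37 mA/V².
KCL at the drain: ½ k_n (V_GS − V_th)² = (V_DD − V_GS)/R.
Let x = V_GS − 0.73. Then 47 x² + x − 11.17 = 0, giving x = 0.477 V (positive root), so V_GS = 1.21 V.
I_D = (V_DD − V_GS)/R = (11.9 − 1.21) / 27.9 = 0.383 mA.

I_D = 0.383 mA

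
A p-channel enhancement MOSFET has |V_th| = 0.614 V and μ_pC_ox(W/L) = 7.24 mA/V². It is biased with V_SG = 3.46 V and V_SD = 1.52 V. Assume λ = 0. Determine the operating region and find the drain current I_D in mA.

V_ov = V_SG − |V_th| = 3.46 − 0.614 = 2.85 V.
Since V_SD = 1.52 V < V_ov = 2.85 V, the device is in the triode region.
I_D = k_p [V_ov · V_SD − ½ V_SD²] = 7.24 × [2.85 × 1.52 − 0.5 × 1.52²] = 23 mA.

Triode; I_D = 23.0 mA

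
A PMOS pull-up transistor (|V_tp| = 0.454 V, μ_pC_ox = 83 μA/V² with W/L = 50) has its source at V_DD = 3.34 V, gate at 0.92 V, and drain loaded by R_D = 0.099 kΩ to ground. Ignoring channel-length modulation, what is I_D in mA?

V_SG = V_DD − V_G = 3.34 − 0.92 = 2.42 V, so V_ov = 2.42 − 0.454 = 1.97 V.
k_p = μ_pC_ox · (W/L) = 4.15 mA/V².
Assume saturation: I_D = ½ k_p V_ov² = 0.5 × 4.15 × 1.97² = 8.02 mA, giving V_SD = V_DD − I_D R_D = 3.34 − 8.02 × 0.099 = 2.55 V.
V_SD = 2.55 V ≥ V_ov = 1.97 V, confirming saturation.

I_D = 8.02 mA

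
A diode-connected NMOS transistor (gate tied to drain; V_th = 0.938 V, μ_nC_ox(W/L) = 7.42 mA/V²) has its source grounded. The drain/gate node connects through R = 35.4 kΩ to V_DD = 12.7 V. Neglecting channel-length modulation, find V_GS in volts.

V_GS = 1.23 V

With gate tied to drain, V_GS = V_DS ≥ V_GS − V_th, so the device is in saturation.
KCL at the drain: ½ k_n (V_GS − V_th)² = (V_DD − V_GS)/R.
Let x = V_GS − 0.938. Then 131 x² + x − 11.76 = 0, giving x = 0.295 V (positive root), so V_GS = 1.23 V.
I_D = (V_DD − V_GS)/R = (12.7 − 1.23) / 35.4 = 0.324 mA.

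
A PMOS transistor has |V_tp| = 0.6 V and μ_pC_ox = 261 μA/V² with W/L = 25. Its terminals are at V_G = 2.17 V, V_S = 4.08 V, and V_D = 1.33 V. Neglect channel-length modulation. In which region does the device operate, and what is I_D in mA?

V_SG = V_S − V_G = 4.08 − 2.17 = 1.91 V; V_SD = V_S − V_D = 4.08 − 1.33 = 2.75 V.
k_p = μ_pC_ox · (W/L) = 6.525 mA/V².
V_ov = V_SG − |V_tp| = 1.91 − 0.6 = 1.31 V.
Since V_SD = 2.75 V ≥ V_ov = 1.31 V, the device is in saturation.
I_D = ½ k_p V_ov² = 0.5 × 6.525 × 1.31² = 5.6 mA.

Saturation; I_D = 5.60 mA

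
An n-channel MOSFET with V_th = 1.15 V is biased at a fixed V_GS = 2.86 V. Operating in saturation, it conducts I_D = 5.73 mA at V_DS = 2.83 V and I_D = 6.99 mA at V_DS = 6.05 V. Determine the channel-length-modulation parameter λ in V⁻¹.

With V_GS fixed, I_D ∝ (1 + λ V_DS) in saturation, so I_D2/I_D1 = (1 + λ V_DS2)/(1 + λ V_DS1).
6.99/5.73 = 1.22 = (1 + 6.05 λ)/(1 + 2.83 λ).
Solving: λ (I_D1 V_DS2 − I_D2 V_DS1) = I_D2 − I_D1, so λ = (6.99 − 5.73) / (5.73 × 6.05 − 6.99 × 2.83) = 1.26 / 14.9 = 0.0847 V⁻¹.

λ = 0.0847 V⁻¹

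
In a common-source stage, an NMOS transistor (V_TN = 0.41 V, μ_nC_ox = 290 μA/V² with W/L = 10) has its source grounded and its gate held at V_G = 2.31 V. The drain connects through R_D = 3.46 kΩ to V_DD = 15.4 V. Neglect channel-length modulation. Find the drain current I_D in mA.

I_D = 4.15 mA

V_GS = V_G = 2.31 V, so V_ov = 2.31 − 0.41 = 1.9 V.
k_n = μ_nC_ox · (W/L) = 2.9 mA/V².
Assume saturation: I_D = ½ k_n V_ov² = 0.5 × 2.9 × 1.9² = 5.23 mA, giving V_DS = V_DD − I_D R_D = 15.4 − 5.23 × 3.46 = -2.71 V.
But -2.71 V < V_ov = 1.9 V, so the device is actually in triode.
In triode I_D = k_n[V_ov V_DS − ½ V_DS²] and I_D = (V_DD − V_DS)/R_D. Equating: 5.02 V_DS² − 20.06 V_DS + 15.4 = 0, giving V_DS = 1.04 V (the root below V_ov).
I_D = (15.4 − 1.04) / 3.46 = 4.15 mA.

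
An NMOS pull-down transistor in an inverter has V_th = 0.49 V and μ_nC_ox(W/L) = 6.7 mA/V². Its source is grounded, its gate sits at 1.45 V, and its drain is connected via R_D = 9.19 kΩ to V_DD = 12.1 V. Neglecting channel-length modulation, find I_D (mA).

I_D = 1.29 mA

V_GS = V_G = 1.45 V, so V_ov = 1.45 − 0.49 = 0.96 V.
Assume saturation: I_D = ½ k_n V_ov² = 0.5 × 6.7 × 0.96² = 3.09 mA, giving V_DS = V_DD − I_D R_D = 12.1 − 3.09 × 9.19 = -16.3 V.
But -16.3 V < V_ov = 0.96 V, so the device is actually in triode.
In triode I_D = k_n[V_ov V_DS − ½ V_DS²] and I_D = (V_DD − V_DS)/R_D. Equating: 30.8 V_DS² − 60.11 V_DS + 12.1 = 0, giving V_DS = 0.228 V (the root below V_ov).
I_D = (12.1 − 0.228) / 9.19 = 1.29 mA.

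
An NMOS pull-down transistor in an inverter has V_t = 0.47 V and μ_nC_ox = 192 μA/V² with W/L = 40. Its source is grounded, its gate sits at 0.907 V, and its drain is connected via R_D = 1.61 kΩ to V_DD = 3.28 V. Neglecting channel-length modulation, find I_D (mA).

I_D = 0.733 mA

V_GS = V_G = 0.907 V, so V_ov = 0.907 − 0.47 = 0.437 V.
k_n = μ_nC_ox · (W/L) = 7.68 mA/V².
Assume saturation: I_D = ½ k_n V_ov² = 0.5 × 7.68 × 0.437² = 0.733 mA, giving V_DS = V_DD − I_D R_D = 3.28 − 0.733 × 1.61 = 2.1 V.
V_DS = 2.1 V ≥ V_ov = 0.437 V, confirming saturation.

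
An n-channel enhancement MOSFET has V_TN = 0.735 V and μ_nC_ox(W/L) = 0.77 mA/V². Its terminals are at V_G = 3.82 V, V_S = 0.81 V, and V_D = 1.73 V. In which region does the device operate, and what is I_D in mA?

Triode; I_D = 1.29 mA

V_GS = V_G − V_S = 3.82 − 0.81 = 3.01 V; V_DS = V_D − V_S = 1.73 − 0.81 = 0.92 V.
V_ov = V_GS − V_TN = 3.01 − 0.735 = 2.27 V.
Since V_DS = 0.92 V < V_ov = 2.27 V, the device is in the triode region.
I_D = k_n [V_ov · V_DS − ½ V_DS²] = 0.77 × [2.27 × 0.92 − 0.5 × 0.92²] = 1.29 mA.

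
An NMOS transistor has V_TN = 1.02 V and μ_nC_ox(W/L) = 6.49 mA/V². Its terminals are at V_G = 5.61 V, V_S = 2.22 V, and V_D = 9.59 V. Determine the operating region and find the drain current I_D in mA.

V_GS = V_G − V_S = 5.61 − 2.22 = 3.39 V; V_DS = V_D − V_S = 9.59 − 2.22 = 7.37 V.
V_ov = V_GS − V_TN = 3.39 − 1.02 = 2.37 V.
Since V_DS = 7.37 V ≥ V_ov = 2.37 V, the device is in saturation.
I_D = ½ k_n V_ov² = 0.5 × 6.49 × 2.37² = 18.2 mA.

Saturation; I_D = 18.2 mA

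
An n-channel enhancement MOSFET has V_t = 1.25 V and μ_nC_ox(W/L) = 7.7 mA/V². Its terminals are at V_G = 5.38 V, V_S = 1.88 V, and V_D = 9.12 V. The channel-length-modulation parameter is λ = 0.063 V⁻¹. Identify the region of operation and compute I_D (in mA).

Saturation; I_D = 28.4 mA

V_GS = V_G − V_S = 5.38 − 1.88 = 3.5 V; V_DS = V_D − V_S = 9.12 − 1.88 = 7.24 V.
V_ov = V_GS − V_t = 3.5 − 1.25 = 2.25 V.
Since V_DS = 7.24 V ≥ V_ov = 2.25 V, the device is in saturation.
I_D = ½ k_n V_ov² (1 + λ V_DS) = 0.5 × 7.7 × 2.25² × (1 + 0.063 × 7.24) = 28.4 mA.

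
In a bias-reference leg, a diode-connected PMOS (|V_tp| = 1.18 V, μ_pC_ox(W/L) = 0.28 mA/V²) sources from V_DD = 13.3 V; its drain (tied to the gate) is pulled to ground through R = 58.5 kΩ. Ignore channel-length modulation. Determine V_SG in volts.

V_SG = 2.34 V

With gate tied to drain, V_SG = V_SD ≥ V_SG − |V_tp|, so the device is in saturation.
KCL at the drain: ½ k_p (V_SG − |V_tp|)² = (V_DD − V_SG)/R.
Let x = V_SG − 1.18. Then 8.19 x² + x − 12.12 = 0, giving x = 1.16 V (positive root), so V_SG = 2.34 V.
I_D = (V_DD − V_SG)/R = (13.3 − 2.34) / 58.5 = 0.187 mA.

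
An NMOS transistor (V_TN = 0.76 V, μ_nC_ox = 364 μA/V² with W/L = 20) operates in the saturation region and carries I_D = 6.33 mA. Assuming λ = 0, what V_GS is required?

V_GS = 2.08 V

k_n = μ_nC_ox · (W/L) = 7.28 mA/V².
In saturation I_D = ½ k_n (V_GS − V_TN)², so V_GS − V_TN = √(2 I_D / k_n) = √(2 × 6.33 / 7.28) = 1.32 V.
V_GS = 0.76 + 1.32 = 2.08 V.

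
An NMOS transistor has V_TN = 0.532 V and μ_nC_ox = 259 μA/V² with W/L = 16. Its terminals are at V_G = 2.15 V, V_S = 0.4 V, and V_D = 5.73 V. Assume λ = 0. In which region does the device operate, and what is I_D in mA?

Saturation; I_D = 3.07 mA

V_GS = V_G − V_S = 2.15 − 0.4 = 1.75 V; V_DS = V_D − V_S = 5.73 − 0.4 = 5.33 V.
k_n = μ_nC_ox · (W/L) = 4.144 mA/V².
V_ov = V_GS − V_TN = 1.75 − 0.532 = 1.22 V.
Since V_DS = 5.33 V ≥ V_ov = 1.22 V, the device is in saturation.
I_D = ½ k_n V_ov² = 0.5 × 4.144 × 1.22² = 3.07 mA.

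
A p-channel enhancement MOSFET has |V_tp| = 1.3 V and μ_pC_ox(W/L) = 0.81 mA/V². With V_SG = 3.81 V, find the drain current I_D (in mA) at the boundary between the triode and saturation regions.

I_D = 2.55 mA

At the boundary V_SD = V_ov = V_SG − |V_tp| = 3.81 − 1.3 = 2.51 V.
I_D = ½ k_p V_ov² = 0.5 × 0.81 × 2.51² = 2.55 mA.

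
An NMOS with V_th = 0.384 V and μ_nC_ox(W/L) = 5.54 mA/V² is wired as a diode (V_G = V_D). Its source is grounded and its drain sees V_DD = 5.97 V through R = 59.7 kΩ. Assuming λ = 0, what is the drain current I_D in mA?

With gate tied to drain, V_GS = V_DS ≥ V_GS − V_th, so the device is in saturation.
KCL at the drain: ½ k_n (V_GS − V_th)² = (V_DD − V_GS)/R.
Let x = V_GS − 0.384. Then 165 x² + x − 5.586 = 0, giving x = 0.181 V (positive root), so V_GS = 0.565 V.
I_D = (V_DD − V_GS)/R = (5.97 − 0.565) / 59.7 = 0.0905 mA.

I_D = 0.0905 mA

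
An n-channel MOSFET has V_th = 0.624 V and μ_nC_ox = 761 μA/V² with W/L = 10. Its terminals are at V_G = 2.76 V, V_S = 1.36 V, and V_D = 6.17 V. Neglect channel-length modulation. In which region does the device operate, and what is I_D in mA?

V_GS = V_G − V_S = 2.76 − 1.36 = 1.4 V; V_DS = V_D − V_S = 6.17 − 1.36 = 4.81 V.
k_n = μ_nC_ox · (W/L) = 7.61 mA/V².
V_ov = V_GS − V_th = 1.4 − 0.624 = 0.776 V.
Since V_DS = 4.81 V ≥ V_ov = 0.776 V, the device is in saturation.
I_D = ½ k_n V_ov² = 0.5 × 7.61 × 0.776² = 2.29 mA.

Saturation; I_D = 2.29 mA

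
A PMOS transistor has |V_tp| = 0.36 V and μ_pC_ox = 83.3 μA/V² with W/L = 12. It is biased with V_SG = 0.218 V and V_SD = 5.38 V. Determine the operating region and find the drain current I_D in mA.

Cutoff; I_D = 0 mA

V_SG = 0.218 V < |V_tp| = 0.36 V, so the transistor is in cutoff.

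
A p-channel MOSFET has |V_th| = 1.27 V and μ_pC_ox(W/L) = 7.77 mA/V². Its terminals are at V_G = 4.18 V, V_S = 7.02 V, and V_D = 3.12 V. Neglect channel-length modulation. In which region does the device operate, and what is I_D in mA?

V_SG = V_S − V_G = 7.02 − 4.18 = 2.84 V; V_SD = V_S − V_D = 7.02 − 3.12 = 3.9 V.
V_ov = V_SG − |V_th| = 2.84 − 1.27 = 1.57 V.
Since V_SD = 3.9 V ≥ V_ov = 1.57 V, the device is in saturation.
I_D = ½ k_p V_ov² = 0.5 × 7.77 × 1.57² = 9.58 mA.

Saturation; I_D = 9.58 mA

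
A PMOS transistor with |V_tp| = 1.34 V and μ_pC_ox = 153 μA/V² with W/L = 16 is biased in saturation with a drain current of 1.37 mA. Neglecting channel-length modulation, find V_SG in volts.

V_SG = 2.40 V

k_p = μ_pC_ox · (W/L) = 2.448 mA/V².
In saturation I_D = ½ k_p (V_SG − |V_tp|)², so V_SG − |V_tp| = √(2 I_D / k_p) = √(2 × 1.37 / 2.448) = 1.06 V.
V_SG = 1.34 + 1.06 = 2.4 V.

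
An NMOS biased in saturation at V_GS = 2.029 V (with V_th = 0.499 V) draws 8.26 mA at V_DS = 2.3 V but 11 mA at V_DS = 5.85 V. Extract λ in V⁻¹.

With V_GS fixed, I_D ∝ (1 + λ V_DS) in saturation, so I_D2/I_D1 = (1 + λ V_DS2)/(1 + λ V_DS1).
11/8.26 = 1.332 = (1 + 5.85 λ)/(1 + 2.3 λ).
Solving: λ (I_D1 V_DS2 − I_D2 V_DS1) = I_D2 − I_D1, so λ = (11 − 8.26) / (8.26 × 5.85 − 11 × 2.3) = 2.74 / 23 = 0.119 V⁻¹.

λ = 0.119 V⁻¹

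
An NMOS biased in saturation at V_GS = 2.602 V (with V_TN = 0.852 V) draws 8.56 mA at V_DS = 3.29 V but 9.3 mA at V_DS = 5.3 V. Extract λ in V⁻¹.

λ = 0.0501 V⁻¹

With V_GS fixed, I_D ∝ (1 + λ V_DS) in saturation, so I_D2/I_D1 = (1 + λ V_DS2)/(1 + λ V_DS1).
9.3/8.56 = 1.086 = (1 + 5.3 λ)/(1 + 3.29 λ).
Solving: λ (I_D1 V_DS2 − I_D2 V_DS1) = I_D2 − I_D1, so λ = (9.3 − 8.56) / (8.56 × 5.3 − 9.3 × 3.29) = 0.74 / 14.8 = 0.0501 V⁻¹.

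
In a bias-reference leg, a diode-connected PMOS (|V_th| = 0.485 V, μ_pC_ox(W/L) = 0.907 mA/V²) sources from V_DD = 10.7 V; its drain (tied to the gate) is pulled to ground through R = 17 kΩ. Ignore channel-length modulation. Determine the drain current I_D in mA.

With gate tied to drain, V_SG = V_SD ≥ V_SG − |V_th|, so the device is in saturation.
KCL at the drain: ½ k_p (V_SG − |V_th|)² = (V_DD − V_SG)/R.
Let x = V_SG − 0.485. Then 7.71 x² + x − 10.21 = 0, giving x = 1.09 V (positive root), so V_SG = 1.57 V.
I_D = (V_DD − V_SG)/R = (10.7 − 1.57) / 17 = 0.537 mA.

I_D = 0.537 mA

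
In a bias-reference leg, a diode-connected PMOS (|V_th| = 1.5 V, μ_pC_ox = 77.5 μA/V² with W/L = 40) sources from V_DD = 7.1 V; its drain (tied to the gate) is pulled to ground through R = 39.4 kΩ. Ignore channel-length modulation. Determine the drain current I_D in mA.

With gate tied to drain, V_SG = V_SD ≥ V_SG − |V_th|, so the device is in saturation.
k_p = μ_pC_ox · (W/L) = 3.1 mA/V².
KCL at the drain: ½ k_p (V_SG − |V_th|)² = (V_DD − V_SG)/R.
Let x = V_SG − 1.5. Then 61.1 x² + x − 5.6 = 0, giving x = 0.295 V (positive root), so V_SG = 1.79 V.
I_D = (V_DD − V_SG)/R = (7.1 − 1.79) / 39.4 = 0.135 mA.

I_D = 0.135 mA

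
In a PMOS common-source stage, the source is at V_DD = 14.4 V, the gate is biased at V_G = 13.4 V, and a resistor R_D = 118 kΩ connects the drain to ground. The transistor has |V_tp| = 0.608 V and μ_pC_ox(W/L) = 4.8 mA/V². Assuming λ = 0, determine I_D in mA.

I_D = 0.121 mA

V_SG = V_DD − V_G = 14.4 − 13.4 = 1 V, so V_ov = 1 − 0.608 = 0.392 V.
Assume saturation: I_D = ½ k_p V_ov² = 0.5 × 4.8 × 0.392² = 0.369 mA, giving V_SD = V_DD − I_D R_D = 14.4 − 0.369 × 118 = -29.1 V.
But -29.1 V < V_ov = 0.392 V, so the device is actually in triode.
In triode I_D = k_p[V_ov V_SD − ½ V_SD²] and I_D = (V_DD − V_SD)/R_D. Equating: 283 V_SD² − 223 V_SD + 14.4 = 0, giving V_SD = 0.071 V (the root below V_ov).
I_D = (14.4 − 0.071) / 118 = 0.121 mA.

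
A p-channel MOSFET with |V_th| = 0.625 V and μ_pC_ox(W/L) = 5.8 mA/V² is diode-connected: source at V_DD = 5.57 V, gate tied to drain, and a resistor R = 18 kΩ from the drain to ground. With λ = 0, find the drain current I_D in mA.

With gate tied to drain, V_SG = V_SD ≥ V_SG − |V_th|, so the device is in saturation.
KCL at the drain: ½ k_p (V_SG − |V_th|)² = (V_DD − V_SG)/R.
Let x = V_SG − 0.625. Then 52.2 x² + x − 4.945 = 0, giving x = 0.298 V (positive root), so V_SG = 0.923 V.
I_D = (V_DD − V_SG)/R = (5.57 − 0.923) / 18 = 0.258 mA.

I_D = 0.258 mA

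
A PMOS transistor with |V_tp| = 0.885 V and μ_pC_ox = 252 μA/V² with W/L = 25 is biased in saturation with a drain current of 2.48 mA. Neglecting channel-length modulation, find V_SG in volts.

V_SG = 1.77 V

k_p = μ_pC_ox · (W/L) = 6.3 mA/V².
In saturation I_D = ½ k_p (V_SG − |V_tp|)², so V_SG − |V_tp| = √(2 I_D / k_p) = √(2 × 2.48 / 6.3) = 0.887 V.
V_SG = 0.885 + 0.887 = 1.77 V.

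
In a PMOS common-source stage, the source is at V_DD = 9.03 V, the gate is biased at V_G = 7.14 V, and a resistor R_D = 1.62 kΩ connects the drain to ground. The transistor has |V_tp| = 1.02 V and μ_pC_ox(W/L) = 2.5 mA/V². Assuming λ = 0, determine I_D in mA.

I_D = 0.946 mA

V_SG = V_DD − V_G = 9.03 − 7.14 = 1.89 V, so V_ov = 1.89 − 1.02 = 0.87 V.
Assume saturation: I_D = ½ k_p V_ov² = 0.5 × 2.5 × 0.87² = 0.946 mA, giving V_SD = V_DD − I_D R_D = 9.03 − 0.946 × 1.62 = 7.5 V.
V_SD = 7.5 V ≥ V_ov = 0.87 V, confirming saturation.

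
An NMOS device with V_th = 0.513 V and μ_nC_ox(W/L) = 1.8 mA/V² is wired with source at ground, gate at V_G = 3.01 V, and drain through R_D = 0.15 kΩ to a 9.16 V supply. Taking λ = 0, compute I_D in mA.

I_D = 5.61 mA

V_GS = V_G = 3.01 V, so V_ov = 3.01 − 0.513 = 2.5 V.
Assume saturation: I_D = ½ k_n V_ov² = 0.5 × 1.8 × 2.5² = 5.61 mA, giving V_DS = V_DD − I_D R_D = 9.16 − 5.61 × 0.15 = 8.32 V.
V_DS = 8.32 V ≥ V_ov = 2.5 V, confirming saturation.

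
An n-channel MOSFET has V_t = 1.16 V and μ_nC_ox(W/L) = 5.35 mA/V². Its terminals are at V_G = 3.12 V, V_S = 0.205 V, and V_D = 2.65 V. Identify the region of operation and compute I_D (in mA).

V_GS = V_G − V_S = 3.12 − 0.205 = 2.92 V; V_DS = V_D − V_S = 2.65 − 0.205 = 2.44 V.
V_ov = V_GS − V_t = 2.92 − 1.16 = 1.76 V.
Since V_DS = 2.44 V ≥ V_ov = 1.76 V, the device is in saturation.
I_D = ½ k_n V_ov² = 0.5 × 5.35 × 1.76² = 8.24 mA.

Saturation; I_D = 8.24 mA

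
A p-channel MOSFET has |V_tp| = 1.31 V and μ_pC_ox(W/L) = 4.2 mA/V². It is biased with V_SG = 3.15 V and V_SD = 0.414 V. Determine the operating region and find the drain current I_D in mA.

V_ov = V_SG − |V_tp| = 3.15 − 1.31 = 1.84 V.
Since V_SD = 0.414 V < V_ov = 1.84 V, the device is in the triode region.
I_D = k_p [V_ov · V_SD − ½ V_SD²] = 4.2 × [1.84 × 0.414 − 0.5 × 0.414²] = 2.84 mA.

Triode; I_D = 2.84 mA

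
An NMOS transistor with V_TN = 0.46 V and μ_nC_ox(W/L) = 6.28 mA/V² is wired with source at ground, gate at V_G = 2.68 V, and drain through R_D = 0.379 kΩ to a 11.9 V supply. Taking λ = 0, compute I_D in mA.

V_GS = V_G = 2.68 V, so V_ov = 2.68 − 0.46 = 2.22 V.
Assume saturation: I_D = ½ k_n V_ov² = 0.5 × 6.28 × 2.22² = 15.5 mA, giving V_DS = V_DD − I_D R_D = 11.9 − 15.5 × 0.379 = 6.03 V.
V_DS = 6.03 V ≥ V_ov = 2.22 V, confirming saturation.

I_D = 15.5 mA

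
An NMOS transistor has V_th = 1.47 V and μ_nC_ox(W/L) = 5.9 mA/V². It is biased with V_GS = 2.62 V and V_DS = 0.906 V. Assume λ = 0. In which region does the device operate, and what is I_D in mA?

V_ov = V_GS − V_th = 2.62 − 1.47 = 1.15 V.
Since V_DS = 0.906 V < V_ov = 1.15 V, the device is in the triode region.
I_D = k_n [V_ov · V_DS − ½ V_DS²] = 5.9 × [1.15 × 0.906 − 0.5 × 0.906²] = 3.73 mA.

Triode; I_D = 3.73 mA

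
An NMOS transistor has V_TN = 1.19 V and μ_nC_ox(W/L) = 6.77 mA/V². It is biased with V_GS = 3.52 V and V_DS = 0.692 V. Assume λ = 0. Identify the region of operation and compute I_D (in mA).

V_ov = V_GS − V_TN = 3.52 − 1.19 = 2.33 V.
Since V_DS = 0.692 V < V_ov = 2.33 V, the device is in the triode region.
I_D = k_n [V_ov · V_DS − ½ V_DS²] = 6.77 × [2.33 × 0.692 − 0.5 × 0.692²] = 9.29 mA.

Triode; I_D = 9.29 mA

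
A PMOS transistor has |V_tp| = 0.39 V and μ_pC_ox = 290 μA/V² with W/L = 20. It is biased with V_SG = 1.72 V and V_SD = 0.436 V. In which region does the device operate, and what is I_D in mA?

k_p = μ_pC_ox · (W/L) = 5.8 mA/V².
V_ov = V_SG − |V_tp| = 1.72 − 0.39 = 1.33 V.
Since V_SD = 0.436 V < V_ov = 1.33 V, the device is in the triode region.
I_D = k_p [V_ov · V_SD − ½ V_SD²] = 5.8 × [1.33 × 0.436 − 0.5 × 0.436²] = 2.81 mA.

Triode; I_D = 2.81 mA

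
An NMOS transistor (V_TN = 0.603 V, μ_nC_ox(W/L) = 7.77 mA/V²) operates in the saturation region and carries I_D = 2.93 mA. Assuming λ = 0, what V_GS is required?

V_GS = 1.47 V

In saturation I_D = ½ k_n (V_GS − V_TN)², so V_GS − V_TN = √(2 I_D / k_n) = √(2 × 2.93 / 7.77) = 0.868 V.
V_GS = 0.603 + 0.868 = 1.47 V.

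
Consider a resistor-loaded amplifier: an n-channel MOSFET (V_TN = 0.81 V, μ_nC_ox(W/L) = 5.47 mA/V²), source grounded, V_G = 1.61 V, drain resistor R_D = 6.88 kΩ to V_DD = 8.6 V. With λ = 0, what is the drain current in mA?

I_D = 1.20 mA

V_GS = V_G = 1.61 V, so V_ov = 1.61 − 0.81 = 0.8 V.
Assume saturation: I_D = ½ k_n V_ov² = 0.5 × 5.47 × 0.8² = 1.75 mA, giving V_DS = V_DD − I_D R_D = 8.6 − 1.75 × 6.88 = -3.44 V.
But -3.44 V < V_ov = 0.8 V, so the device is actually in triode.
In triode I_D = k_n[V_ov V_DS − ½ V_DS²] and I_D = (V_DD − V_DS)/R_D. Equating: 18.8 V_DS² − 31.11 V_DS + 8.6 = 0, giving V_DS = 0.351 V (the root below V_ov).
I_D = (8.6 − 0.351) / 6.88 = 1.2 mA.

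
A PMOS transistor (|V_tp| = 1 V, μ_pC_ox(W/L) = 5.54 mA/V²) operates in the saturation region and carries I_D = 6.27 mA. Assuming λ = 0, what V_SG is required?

In saturation I_D = ½ k_p (V_SG − |V_tp|)², so V_SG − |V_tp| = √(2 I_D / k_p) = √(2 × 6.27 / 5.54) = 1.5 V.
V_SG = 1 + 1.5 = 2.5 V.

V_SG = 2.50 V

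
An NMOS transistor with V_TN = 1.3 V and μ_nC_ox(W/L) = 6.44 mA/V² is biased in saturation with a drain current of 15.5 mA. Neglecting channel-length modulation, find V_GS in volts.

V_GS = 3.49 V

In saturation I_D = ½ k_n (V_GS − V_TN)², so V_GS − V_TN = √(2 I_D / k_n) = √(2 × 15.5 / 6.44) = 2.19 V.
V_GS = 1.3 + 2.19 = 3.49 V.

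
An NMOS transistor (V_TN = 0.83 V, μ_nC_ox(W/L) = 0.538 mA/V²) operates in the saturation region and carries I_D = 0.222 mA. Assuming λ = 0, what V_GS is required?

V_GS = 1.74 V

In saturation I_D = ½ k_n (V_GS − V_TN)², so V_GS − V_TN = √(2 I_D / k_n) = √(2 × 0.222 / 0.538) = 0.908 V.
V_GS = 0.83 + 0.908 = 1.74 V.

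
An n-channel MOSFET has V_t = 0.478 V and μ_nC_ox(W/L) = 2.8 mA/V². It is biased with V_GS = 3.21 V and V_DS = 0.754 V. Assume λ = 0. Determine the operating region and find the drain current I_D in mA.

Triode; I_D = 4.97 mA

V_ov = V_GS − V_t = 3.21 − 0.478 = 2.73 V.
Since V_DS = 0.754 V < V_ov = 2.73 V, the device is in the triode region.
I_D = k_n [V_ov · V_DS − ½ V_DS²] = 2.8 × [2.73 × 0.754 − 0.5 × 0.754²] = 4.97 mA.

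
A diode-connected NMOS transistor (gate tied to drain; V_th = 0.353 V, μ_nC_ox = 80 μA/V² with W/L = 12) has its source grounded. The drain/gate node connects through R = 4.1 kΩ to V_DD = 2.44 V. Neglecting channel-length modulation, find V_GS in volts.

With gate tied to drain, V_GS = V_DS ≥ V_GS − V_th, so the device is in saturation.
k_n = μ_nC_ox · (W/L) = 0.96 mA/V².
KCL at the drain: ½ k_n (V_GS − V_th)² = (V_DD − V_GS)/R.
Let x = V_GS − 0.353. Then 1.97 x² + x − 2.087 = 0, giving x = 0.807 V (positive root), so V_GS = 1.16 V.
I_D = (V_DD − V_GS)/R = (2.44 − 1.16) / 4.1 = 0.312 mA.

V_GS = 1.16 V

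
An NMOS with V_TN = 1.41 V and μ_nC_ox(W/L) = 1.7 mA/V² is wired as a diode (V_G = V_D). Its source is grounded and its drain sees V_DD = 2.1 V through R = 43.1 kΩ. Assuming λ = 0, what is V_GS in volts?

With gate tied to drain, V_GS = V_DS ≥ V_GS − V_TN, so the device is in saturation.
KCL at the drain: ½ k_n (V_GS − V_TN)² = (V_DD − V_GS)/R.
Let x = V_GS − 1.41. Then 36.6 x² + x − 0.69 = 0, giving x = 0.124 V (positive root), so V_GS = 1.53 V.
I_D = (V_DD − V_GS)/R = (2.1 − 1.53) / 43.1 = 0.0131 mA.

V_GS = 1.53 V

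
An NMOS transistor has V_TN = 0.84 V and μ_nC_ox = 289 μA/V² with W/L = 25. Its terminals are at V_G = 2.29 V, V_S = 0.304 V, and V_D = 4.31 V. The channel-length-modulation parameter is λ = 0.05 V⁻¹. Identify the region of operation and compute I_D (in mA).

Saturation; I_D = 5.69 mA

V_GS = V_G − V_S = 2.29 − 0.304 = 1.99 V; V_DS = V_D − V_S = 4.31 − 0.304 = 4.01 V.
k_n = μ_nC_ox · (W/L) = 7.225 mA/V².
V_ov = V_GS − V_TN = 1.99 − 0.84 = 1.15 V.
Since V_DS = 4.01 V ≥ V_ov = 1.15 V, the device is in saturation.
I_D = ½ k_n V_ov² (1 + λ V_DS) = 0.5 × 7.225 × 1.15² × (1 + 0.05 × 4.01) = 5.69 mA.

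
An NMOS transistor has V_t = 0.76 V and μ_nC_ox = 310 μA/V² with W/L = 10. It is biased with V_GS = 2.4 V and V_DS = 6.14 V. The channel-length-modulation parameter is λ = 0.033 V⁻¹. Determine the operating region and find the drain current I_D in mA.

k_n = μ_nC_ox · (W/L) = 3.1 mA/V².
V_ov = V_GS − V_t = 2.4 − 0.76 = 1.64 V.
Since V_DS = 6.14 V ≥ V_ov = 1.64 V, the device is in saturation.
I_D = ½ k_n V_ov² (1 + λ V_DS) = 0.5 × 3.1 × 1.64² × (1 + 0.033 × 6.14) = 5.01 mA.

Saturation; I_D = 5.01 mA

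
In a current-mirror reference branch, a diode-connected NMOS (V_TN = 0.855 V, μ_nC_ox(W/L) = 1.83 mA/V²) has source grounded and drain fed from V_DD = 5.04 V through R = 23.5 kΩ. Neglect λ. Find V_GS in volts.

With gate tied to drain, V_GS = V_DS ≥ V_GS − V_TN, so the device is in saturation.
KCL at the drain: ½ k_n (V_GS − V_TN)² = (V_DD − V_GS)/R.
Let x = V_GS − 0.855. Then 21.5 x² + x − 4.185 = 0, giving x = 0.419 V (positive root), so V_GS = 1.27 V.
I_D = (V_DD − V_GS)/R = (5.04 − 1.27) / 23.5 = 0.16 mA.

V_GS = 1.27 V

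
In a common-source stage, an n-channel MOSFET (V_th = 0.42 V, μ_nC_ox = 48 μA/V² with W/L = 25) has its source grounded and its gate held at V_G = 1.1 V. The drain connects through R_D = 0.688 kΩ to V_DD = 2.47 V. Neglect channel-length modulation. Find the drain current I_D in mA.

V_GS = V_G = 1.1 V, so V_ov = 1.1 − 0.42 = 0.68 V.
k_n = μ_nC_ox · (W/L) = 1.2 mA/V².
Assume saturation: I_D = ½ k_n V_ov² = 0.5 × 1.2 × 0.68² = 0.277 mA, giving V_DS = V_DD − I_D R_D = 2.47 − 0.277 × 0.688 = 2.28 V.
V_DS = 2.28 V ≥ V_ov = 0.68 V, confirming saturation.

I_D = 0.277 mA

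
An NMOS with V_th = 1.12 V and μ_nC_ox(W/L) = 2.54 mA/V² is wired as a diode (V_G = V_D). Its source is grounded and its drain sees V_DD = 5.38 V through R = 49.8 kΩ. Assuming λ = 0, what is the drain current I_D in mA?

With gate tied to drain, V_GS = V_DS ≥ V_GS − V_th, so the device is in saturation.
KCL at the drain: ½ k_n (V_GS − V_th)² = (V_DD − V_GS)/R.
Let x = V_GS − 1.12. Then 63.2 x² + x − 4.26 = 0, giving x = 0.252 V (positive root), so V_GS = 1.37 V.
I_D = (V_DD − V_GS)/R = (5.38 − 1.37) / 49.8 = 0.0805 mA.

I_D = 0.0805 mA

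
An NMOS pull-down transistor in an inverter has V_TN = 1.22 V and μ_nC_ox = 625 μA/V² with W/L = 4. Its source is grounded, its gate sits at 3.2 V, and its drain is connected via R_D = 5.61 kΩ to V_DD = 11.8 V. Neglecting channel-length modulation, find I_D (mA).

I_D = 2.02 mA

V_GS = V_G = 3.2 V, so V_ov = 3.2 − 1.22 = 1.98 V.
k_n = μ_nC_ox · (W/L) = 2.5 mA/V².
Assume saturation: I_D = ½ k_n V_ov² = 0.5 × 2.5 × 1.98² = 4.9 mA, giving V_DS = V_DD − I_D R_D = 11.8 − 4.9 × 5.61 = -15.7 V.
But -15.7 V < V_ov = 1.98 V, so the device is actually in triode.
In triode I_D = k_n[V_ov V_DS − ½ V_DS²] and I_D = (V_DD − V_DS)/R_D. Equating: 7.01 V_DS² − 28.77 V_DS + 11.8 = 0, giving V_DS = 0.462 V (the root below V_ov).
I_D = (11.8 − 0.462) / 5.61 = 2.02 mA.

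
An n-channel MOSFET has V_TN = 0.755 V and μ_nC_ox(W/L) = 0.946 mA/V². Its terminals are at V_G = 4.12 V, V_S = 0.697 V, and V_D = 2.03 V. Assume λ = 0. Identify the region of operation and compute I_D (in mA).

Triode; I_D = 2.52 mA

V_GS = V_G − V_S = 4.12 − 0.697 = 3.42 V; V_DS = V_D − V_S = 2.03 − 0.697 = 1.33 V.
V_ov = V_GS − V_TN = 3.42 − 0.755 = 2.67 V.
Since V_DS = 1.33 V < V_ov = 2.67 V, the device is in the triode region.
I_D = k_n [V_ov · V_DS − ½ V_DS²] = 0.946 × [2.67 × 1.33 − 0.5 × 1.33²] = 2.52 mA.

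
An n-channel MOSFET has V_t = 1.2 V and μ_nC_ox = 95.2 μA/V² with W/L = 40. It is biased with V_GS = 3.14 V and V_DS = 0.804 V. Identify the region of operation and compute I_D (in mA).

Triode; I_D = 4.71 mA

k_n = μ_nC_ox · (W/L) = 3.808 mA/V².
V_ov = V_GS − V_t = 3.14 − 1.2 = 1.94 V.
Since V_DS = 0.804 V < V_ov = 1.94 V, the device is in the triode region.
I_D = k_n [V_ov · V_DS − ½ V_DS²] = 3.808 × [1.94 × 0.804 − 0.5 × 0.804²] = 4.71 mA.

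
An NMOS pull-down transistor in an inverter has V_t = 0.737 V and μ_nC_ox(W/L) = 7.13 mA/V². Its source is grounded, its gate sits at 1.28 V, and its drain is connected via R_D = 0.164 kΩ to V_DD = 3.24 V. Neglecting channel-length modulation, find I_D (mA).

I_D = 1.05 mA

V_GS = V_G = 1.28 V, so V_ov = 1.28 − 0.737 = 0.543 V.
Assume saturation: I_D = ½ k_n V_ov² = 0.5 × 7.13 × 0.543² = 1.05 mA, giving V_DS = V_DD − I_D R_D = 3.24 − 1.05 × 0.164 = 3.07 V.
V_DS = 3.07 V ≥ V_ov = 0.543 V, confirming saturation.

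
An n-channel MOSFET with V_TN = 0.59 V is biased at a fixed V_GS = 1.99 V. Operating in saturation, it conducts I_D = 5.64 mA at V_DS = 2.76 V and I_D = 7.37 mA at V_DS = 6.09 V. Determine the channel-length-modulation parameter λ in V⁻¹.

λ = 0.124 V⁻¹

With V_GS fixed, I_D ∝ (1 + λ V_DS) in saturation, so I_D2/I_D1 = (1 + λ V_DS2)/(1 + λ V_DS1).
7.37/5.64 = 1.307 = (1 + 6.09 λ)/(1 + 2.76 λ).
Solving: λ (I_D1 V_DS2 − I_D2 V_DS1) = I_D2 − I_D1, so λ = (7.37 − 5.64) / (5.64 × 6.09 − 7.37 × 2.76) = 1.73 / 14 = 0.124 V⁻¹.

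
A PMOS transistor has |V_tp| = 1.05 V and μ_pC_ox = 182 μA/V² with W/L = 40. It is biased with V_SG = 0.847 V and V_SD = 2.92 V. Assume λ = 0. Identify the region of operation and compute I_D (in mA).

V_SG = 0.847 V < |V_tp| = 1.05 V, so the transistor is in cutoff.

Cutoff; I_D = 0 mA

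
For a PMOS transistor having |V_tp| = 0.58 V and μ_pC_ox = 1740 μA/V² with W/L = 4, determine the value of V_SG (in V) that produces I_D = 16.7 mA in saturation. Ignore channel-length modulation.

k_p = μ_pC_ox · (W/L) = 6.96 mA/V².
In saturation I_D = ½ k_p (V_SG − |V_tp|)², so V_SG − |V_tp| = √(2 I_D / k_p) = √(2 × 16.7 / 6.96) = 2.19 V.
V_SG = 0.58 + 2.19 = 2.77 V.

V_SG = 2.77 V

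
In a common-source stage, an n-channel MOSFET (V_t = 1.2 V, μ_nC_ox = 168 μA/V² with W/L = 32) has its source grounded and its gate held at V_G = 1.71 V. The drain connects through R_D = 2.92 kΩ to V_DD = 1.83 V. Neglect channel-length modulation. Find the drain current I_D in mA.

I_D = 0.536 mA

V_GS = V_G = 1.71 V, so V_ov = 1.71 − 1.2 = 0.51 V.
k_n = μ_nC_ox · (W/L) = 5.376 mA/V².
Assume saturation: I_D = ½ k_n V_ov² = 0.5 × 5.376 × 0.51² = 0.699 mA, giving V_DS = V_DD − I_D R_D = 1.83 − 0.699 × 2.92 = -0.212 V.
But -0.212 V < V_ov = 0.51 V, so the device is actually in triode.
In triode I_D = k_n[V_ov V_DS − ½ V_DS²] and I_D = (V_DD − V_DS)/R_D. Equating: 7.85 V_DS² − 9.006 V_DS + 1.83 = 0, giving V_DS = 0.264 V (the root below V_ov).
I_D = (1.83 − 0.264) / 2.92 = 0.536 mA.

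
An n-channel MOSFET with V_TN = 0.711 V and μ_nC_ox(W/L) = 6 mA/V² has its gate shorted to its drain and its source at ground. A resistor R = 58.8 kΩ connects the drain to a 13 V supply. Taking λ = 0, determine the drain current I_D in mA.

I_D = 0.205 mA

With gate tied to drain, V_GS = V_DS ≥ V_GS − V_TN, so the device is in saturation.
KCL at the drain: ½ k_n (V_GS − V_TN)² = (V_DD − V_GS)/R.
Let x = V_GS − 0.711. Then 176 x² + x − 12.29 = 0, giving x = 0.261 V (positive root), so V_GS = 0.972 V.
I_D = (V_DD − V_GS)/R = (13 − 0.972) / 58.8 = 0.205 mA.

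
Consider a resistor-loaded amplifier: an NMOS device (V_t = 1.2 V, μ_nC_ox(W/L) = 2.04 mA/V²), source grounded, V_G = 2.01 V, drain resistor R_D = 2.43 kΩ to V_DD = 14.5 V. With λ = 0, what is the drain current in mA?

V_GS = V_G = 2.01 V, so V_ov = 2.01 − 1.2 = 0.81 V.
Assume saturation: I_D = ½ k_n V_ov² = 0.5 × 2.04 × 0.81² = 0.669 mA, giving V_DS = V_DD − I_D R_D = 14.5 − 0.669 × 2.43 = 12.9 V.
V_DS = 12.9 V ≥ V_ov = 0.81 V, confirming saturation.

I_D = 0.669 mA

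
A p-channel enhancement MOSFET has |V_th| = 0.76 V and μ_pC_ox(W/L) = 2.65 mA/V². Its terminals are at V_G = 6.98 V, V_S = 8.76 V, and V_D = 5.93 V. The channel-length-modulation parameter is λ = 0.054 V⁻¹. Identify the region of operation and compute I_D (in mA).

V_SG = V_S − V_G = 8.76 − 6.98 = 1.78 V; V_SD = V_S − V_D = 8.76 − 5.93 = 2.83 V.
V_ov = V_SG − |V_th| = 1.78 − 0.76 = 1.02 V.
Since V_SD = 2.83 V ≥ V_ov = 1.02 V, the device is in saturation.
I_D = ½ k_p V_ov² (1 + λ V_SD) = 0.5 × 2.65 × 1.02² × (1 + 0.054 × 2.83) = 1.59 mA.

Saturation; I_D = 1.59 mA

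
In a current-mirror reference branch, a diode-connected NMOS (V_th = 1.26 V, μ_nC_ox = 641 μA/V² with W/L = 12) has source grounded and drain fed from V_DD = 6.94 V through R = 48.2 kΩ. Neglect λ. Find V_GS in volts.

With gate tied to drain, V_GS = V_DS ≥ V_GS − V_th, so the device is in saturation.
k_n = μ_nC_ox · (W/L) = 7.692 mA/V².
KCL at the drain: ½ k_n (V_GS − V_th)² = (V_DD − V_GS)/R.
Let x = V_GS − 1.26. Then 185 x² + x − 5.68 = 0, giving x = 0.172 V (positive root), so V_GS = 1.43 V.
I_D = (V_DD − V_GS)/R = (6.94 − 1.43) / 48.2 = 0.114 mA.

V_GS = 1.43 V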